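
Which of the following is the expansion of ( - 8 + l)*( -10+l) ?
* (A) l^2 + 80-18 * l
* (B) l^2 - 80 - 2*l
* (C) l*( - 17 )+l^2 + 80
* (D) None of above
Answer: A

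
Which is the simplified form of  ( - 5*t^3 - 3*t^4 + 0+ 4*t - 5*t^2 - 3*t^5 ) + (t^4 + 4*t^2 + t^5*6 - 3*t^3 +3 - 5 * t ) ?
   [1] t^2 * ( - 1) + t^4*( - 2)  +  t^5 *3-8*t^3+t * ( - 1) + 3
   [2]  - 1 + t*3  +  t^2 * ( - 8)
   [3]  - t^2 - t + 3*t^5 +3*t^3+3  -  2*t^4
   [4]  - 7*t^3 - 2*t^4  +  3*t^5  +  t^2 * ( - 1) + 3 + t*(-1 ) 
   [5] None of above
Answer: 1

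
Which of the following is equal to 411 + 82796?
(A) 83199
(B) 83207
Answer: B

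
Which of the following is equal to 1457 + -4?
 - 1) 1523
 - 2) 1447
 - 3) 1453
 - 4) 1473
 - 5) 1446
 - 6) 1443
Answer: 3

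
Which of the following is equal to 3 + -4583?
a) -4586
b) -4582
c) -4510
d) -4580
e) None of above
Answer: d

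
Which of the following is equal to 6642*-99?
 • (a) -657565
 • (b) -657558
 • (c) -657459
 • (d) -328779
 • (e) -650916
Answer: b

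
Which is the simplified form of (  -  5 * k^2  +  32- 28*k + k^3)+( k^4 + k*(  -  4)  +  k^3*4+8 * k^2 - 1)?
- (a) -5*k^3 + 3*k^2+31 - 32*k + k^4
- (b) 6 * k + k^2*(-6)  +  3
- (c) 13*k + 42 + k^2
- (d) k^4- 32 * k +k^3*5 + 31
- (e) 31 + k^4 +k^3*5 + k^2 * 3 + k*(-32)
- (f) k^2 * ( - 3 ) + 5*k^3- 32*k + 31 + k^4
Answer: e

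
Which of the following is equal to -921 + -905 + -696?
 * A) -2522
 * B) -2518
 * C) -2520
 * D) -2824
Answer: A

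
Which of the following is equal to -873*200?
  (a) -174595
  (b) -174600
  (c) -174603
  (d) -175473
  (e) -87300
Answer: b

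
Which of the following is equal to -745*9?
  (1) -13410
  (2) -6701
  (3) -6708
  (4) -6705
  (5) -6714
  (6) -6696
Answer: 4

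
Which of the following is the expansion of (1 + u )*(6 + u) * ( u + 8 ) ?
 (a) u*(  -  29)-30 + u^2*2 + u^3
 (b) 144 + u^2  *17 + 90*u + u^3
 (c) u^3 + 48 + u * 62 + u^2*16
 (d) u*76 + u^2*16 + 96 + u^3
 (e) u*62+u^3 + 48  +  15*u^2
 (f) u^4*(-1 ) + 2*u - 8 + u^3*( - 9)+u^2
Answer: e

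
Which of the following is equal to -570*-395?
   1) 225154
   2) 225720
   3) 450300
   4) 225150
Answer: 4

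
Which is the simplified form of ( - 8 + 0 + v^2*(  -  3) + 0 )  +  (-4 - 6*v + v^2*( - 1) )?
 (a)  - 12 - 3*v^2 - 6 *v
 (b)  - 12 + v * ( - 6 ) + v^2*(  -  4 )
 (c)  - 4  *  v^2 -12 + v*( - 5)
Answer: b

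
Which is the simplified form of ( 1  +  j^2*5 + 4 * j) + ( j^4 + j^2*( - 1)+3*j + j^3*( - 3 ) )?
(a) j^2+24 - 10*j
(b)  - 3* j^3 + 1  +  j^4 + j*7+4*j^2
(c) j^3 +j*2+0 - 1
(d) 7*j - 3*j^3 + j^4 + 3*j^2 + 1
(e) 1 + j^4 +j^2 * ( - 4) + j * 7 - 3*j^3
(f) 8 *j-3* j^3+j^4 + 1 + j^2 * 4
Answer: b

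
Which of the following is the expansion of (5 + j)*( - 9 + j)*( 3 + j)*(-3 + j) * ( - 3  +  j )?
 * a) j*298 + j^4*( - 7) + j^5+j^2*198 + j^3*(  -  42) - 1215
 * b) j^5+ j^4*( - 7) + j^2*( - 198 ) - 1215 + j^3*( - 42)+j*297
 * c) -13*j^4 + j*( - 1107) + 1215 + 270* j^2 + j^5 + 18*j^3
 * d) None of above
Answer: d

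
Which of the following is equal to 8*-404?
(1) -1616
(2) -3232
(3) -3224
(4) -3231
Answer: 2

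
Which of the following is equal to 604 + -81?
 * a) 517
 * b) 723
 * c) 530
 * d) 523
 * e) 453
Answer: d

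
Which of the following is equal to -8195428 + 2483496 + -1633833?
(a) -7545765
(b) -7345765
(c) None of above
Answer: b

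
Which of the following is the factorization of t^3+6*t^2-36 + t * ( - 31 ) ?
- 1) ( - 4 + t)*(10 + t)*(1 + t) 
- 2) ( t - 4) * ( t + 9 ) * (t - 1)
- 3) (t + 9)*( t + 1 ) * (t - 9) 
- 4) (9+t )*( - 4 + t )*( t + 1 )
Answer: 4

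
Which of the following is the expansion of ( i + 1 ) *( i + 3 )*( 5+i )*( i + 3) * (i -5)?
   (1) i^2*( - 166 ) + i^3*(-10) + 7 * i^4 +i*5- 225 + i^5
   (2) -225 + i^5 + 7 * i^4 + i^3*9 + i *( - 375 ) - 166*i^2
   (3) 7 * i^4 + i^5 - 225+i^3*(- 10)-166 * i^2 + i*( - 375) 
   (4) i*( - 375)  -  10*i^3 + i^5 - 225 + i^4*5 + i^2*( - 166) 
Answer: 3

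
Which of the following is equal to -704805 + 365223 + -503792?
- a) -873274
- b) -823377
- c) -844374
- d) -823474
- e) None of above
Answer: e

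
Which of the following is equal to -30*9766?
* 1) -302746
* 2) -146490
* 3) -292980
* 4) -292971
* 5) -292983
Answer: 3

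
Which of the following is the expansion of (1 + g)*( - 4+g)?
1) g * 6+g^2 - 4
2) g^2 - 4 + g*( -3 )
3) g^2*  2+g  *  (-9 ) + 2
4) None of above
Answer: 2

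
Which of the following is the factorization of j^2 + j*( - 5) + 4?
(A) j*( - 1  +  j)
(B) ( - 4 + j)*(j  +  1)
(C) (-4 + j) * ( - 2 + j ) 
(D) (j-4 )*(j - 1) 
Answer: D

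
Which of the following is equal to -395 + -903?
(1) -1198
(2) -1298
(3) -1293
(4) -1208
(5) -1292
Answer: 2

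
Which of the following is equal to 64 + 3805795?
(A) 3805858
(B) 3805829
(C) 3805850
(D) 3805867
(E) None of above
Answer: E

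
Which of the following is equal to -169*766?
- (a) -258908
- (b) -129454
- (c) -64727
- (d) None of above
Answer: b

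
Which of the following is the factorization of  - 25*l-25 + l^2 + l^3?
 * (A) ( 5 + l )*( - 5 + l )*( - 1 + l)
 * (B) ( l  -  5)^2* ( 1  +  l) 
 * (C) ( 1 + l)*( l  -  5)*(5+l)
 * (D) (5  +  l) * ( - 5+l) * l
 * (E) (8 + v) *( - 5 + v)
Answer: C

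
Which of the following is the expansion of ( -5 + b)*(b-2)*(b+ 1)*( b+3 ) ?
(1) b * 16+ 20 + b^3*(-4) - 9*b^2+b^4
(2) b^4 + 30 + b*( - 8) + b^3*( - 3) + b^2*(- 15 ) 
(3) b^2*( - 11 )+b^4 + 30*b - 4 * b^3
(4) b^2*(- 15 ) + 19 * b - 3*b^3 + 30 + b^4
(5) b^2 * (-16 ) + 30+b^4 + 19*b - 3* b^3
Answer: 4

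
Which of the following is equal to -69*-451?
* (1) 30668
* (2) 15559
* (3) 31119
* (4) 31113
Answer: 3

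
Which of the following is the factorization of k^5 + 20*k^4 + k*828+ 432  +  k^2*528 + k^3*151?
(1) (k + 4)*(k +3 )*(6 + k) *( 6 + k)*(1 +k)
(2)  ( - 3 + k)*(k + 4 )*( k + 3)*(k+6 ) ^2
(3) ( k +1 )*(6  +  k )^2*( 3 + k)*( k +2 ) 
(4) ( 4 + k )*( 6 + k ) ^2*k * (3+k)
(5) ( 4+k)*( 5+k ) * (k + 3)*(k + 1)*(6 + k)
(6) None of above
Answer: 1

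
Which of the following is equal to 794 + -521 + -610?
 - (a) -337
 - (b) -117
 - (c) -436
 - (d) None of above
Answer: a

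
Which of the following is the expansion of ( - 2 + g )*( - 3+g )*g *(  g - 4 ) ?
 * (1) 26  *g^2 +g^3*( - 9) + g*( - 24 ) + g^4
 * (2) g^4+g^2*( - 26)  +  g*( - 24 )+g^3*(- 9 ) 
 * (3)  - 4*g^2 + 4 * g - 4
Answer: 1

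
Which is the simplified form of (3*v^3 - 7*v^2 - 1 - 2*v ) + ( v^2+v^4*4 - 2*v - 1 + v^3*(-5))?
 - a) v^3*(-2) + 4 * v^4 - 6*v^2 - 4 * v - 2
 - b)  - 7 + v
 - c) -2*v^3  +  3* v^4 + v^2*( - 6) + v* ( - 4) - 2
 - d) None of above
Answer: a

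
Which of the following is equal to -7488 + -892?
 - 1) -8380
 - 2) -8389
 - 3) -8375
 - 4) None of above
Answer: 1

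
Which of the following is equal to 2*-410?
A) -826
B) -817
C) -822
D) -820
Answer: D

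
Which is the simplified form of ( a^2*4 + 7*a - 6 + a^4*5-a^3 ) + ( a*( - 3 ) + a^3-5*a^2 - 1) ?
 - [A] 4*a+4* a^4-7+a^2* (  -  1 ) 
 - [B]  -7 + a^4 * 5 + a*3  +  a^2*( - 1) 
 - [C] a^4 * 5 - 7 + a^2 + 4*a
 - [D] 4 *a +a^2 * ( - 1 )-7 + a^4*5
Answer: D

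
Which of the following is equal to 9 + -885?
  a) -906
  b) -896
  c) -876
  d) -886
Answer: c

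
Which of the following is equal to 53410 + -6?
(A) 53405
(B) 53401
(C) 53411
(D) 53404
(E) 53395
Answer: D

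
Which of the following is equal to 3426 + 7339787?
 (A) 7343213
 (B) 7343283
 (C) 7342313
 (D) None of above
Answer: A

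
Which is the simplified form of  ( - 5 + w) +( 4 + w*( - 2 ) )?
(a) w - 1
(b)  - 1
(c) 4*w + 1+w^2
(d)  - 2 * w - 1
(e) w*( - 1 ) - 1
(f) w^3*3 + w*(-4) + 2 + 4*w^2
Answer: e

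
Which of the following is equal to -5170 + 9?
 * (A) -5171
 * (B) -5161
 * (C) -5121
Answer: B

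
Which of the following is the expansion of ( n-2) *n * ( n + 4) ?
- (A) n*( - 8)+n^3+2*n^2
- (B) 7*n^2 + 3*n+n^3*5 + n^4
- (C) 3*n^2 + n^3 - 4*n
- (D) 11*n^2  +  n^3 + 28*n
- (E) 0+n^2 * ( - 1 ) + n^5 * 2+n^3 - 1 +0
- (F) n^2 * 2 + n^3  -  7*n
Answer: A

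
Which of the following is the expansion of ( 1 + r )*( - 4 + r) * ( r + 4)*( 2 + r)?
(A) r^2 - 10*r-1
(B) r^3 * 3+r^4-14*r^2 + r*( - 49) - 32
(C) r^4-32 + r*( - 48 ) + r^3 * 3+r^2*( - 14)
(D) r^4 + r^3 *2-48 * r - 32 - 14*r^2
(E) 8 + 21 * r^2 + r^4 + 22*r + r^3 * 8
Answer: C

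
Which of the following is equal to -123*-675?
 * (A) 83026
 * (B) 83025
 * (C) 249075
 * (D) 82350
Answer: B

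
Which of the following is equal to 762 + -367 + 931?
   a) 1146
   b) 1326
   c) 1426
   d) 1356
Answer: b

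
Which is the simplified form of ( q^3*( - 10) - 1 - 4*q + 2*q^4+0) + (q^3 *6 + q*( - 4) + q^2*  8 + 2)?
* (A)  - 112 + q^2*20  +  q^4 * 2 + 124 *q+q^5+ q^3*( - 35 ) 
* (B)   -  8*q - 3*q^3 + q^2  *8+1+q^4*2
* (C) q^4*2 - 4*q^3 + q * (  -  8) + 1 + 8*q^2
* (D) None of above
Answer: C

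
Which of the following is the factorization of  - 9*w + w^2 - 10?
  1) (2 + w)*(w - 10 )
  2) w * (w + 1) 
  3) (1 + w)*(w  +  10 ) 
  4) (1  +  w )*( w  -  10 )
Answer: 4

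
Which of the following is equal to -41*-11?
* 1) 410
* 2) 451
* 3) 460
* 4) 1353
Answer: 2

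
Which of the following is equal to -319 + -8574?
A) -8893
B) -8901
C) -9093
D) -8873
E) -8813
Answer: A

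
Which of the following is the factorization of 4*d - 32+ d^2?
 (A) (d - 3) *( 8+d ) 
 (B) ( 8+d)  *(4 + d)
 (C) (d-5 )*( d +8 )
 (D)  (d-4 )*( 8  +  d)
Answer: D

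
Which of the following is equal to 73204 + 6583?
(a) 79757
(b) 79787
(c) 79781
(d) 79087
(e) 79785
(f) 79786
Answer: b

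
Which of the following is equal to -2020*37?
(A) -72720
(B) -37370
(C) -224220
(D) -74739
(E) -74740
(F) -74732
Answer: E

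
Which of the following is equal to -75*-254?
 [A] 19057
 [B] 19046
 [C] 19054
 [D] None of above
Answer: D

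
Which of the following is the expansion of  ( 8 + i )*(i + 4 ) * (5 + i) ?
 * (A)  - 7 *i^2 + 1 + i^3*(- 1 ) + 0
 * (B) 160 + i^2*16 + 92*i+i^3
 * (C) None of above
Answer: C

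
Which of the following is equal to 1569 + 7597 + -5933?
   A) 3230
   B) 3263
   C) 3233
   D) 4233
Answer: C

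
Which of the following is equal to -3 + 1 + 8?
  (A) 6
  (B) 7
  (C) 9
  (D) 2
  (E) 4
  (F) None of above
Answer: A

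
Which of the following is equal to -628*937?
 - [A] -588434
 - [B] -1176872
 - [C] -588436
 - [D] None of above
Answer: C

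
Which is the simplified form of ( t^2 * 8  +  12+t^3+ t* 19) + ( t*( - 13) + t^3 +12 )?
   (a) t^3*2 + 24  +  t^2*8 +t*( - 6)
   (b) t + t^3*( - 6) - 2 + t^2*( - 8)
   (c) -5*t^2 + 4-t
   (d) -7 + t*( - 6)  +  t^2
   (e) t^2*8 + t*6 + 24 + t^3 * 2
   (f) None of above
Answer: e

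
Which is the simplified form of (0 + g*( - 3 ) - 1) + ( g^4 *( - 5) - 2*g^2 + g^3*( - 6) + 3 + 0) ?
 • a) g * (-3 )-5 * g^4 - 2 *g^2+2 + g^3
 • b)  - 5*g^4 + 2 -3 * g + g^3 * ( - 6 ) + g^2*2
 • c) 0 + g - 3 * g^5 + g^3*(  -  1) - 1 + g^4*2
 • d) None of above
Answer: d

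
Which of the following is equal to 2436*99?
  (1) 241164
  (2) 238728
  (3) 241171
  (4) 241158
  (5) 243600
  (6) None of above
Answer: 1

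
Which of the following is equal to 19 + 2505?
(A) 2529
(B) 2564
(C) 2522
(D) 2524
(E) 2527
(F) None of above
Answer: D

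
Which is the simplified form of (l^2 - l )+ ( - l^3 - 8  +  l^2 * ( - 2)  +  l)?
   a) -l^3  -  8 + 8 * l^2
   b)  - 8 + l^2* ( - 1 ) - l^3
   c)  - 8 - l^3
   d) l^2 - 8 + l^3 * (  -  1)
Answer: b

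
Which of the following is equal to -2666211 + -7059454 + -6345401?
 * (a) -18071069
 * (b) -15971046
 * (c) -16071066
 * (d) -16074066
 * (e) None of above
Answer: c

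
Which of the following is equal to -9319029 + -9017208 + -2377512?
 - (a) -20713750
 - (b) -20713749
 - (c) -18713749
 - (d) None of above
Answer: b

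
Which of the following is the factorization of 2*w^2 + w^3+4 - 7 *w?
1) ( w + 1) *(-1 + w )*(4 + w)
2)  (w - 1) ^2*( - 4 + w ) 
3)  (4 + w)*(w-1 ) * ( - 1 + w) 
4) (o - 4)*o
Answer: 3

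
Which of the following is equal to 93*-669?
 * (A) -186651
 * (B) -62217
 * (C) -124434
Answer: B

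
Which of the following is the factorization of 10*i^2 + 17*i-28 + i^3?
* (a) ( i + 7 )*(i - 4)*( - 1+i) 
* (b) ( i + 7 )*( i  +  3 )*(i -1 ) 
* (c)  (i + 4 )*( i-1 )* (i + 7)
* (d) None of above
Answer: c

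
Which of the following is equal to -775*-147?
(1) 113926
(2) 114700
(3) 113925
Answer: 3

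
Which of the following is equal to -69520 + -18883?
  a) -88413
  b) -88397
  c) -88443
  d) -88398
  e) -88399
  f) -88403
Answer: f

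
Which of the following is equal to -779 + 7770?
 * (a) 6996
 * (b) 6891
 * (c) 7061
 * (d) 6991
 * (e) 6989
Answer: d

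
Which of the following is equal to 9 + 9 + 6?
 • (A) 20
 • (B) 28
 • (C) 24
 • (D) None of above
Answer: C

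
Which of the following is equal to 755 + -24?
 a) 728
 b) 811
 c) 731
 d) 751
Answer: c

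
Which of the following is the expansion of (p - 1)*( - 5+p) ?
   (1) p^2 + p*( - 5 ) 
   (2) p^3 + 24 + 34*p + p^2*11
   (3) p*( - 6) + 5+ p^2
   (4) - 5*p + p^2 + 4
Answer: 3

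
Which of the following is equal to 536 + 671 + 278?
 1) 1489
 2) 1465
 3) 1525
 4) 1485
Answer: 4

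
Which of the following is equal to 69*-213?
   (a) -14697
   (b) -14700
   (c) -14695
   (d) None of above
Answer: a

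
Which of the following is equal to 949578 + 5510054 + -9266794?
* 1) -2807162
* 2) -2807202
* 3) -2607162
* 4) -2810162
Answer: 1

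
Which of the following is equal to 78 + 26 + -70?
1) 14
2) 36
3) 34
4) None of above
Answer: 3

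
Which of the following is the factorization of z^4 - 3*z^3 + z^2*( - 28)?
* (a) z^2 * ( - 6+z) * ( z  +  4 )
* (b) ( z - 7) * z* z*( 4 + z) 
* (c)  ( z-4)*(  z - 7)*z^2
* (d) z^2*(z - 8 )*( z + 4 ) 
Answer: b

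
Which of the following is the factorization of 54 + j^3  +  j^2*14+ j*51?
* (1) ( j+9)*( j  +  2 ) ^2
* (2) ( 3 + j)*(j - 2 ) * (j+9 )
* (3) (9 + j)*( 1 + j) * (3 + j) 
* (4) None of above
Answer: 4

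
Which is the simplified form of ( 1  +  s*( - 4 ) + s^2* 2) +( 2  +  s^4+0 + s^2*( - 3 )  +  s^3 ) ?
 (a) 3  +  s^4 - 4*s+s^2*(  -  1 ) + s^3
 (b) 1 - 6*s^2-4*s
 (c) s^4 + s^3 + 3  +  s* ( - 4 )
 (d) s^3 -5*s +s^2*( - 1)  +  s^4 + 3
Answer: a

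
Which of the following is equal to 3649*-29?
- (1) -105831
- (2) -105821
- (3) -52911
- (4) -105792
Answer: 2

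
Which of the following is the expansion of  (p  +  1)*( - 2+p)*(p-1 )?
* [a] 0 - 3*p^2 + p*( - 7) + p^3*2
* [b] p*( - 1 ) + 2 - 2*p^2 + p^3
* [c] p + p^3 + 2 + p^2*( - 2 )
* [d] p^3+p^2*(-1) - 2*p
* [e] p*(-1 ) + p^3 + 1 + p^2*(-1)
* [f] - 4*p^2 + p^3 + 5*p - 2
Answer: b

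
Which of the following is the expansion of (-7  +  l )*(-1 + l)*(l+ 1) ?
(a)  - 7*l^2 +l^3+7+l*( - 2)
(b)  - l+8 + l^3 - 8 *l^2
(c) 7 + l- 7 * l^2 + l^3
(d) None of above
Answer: d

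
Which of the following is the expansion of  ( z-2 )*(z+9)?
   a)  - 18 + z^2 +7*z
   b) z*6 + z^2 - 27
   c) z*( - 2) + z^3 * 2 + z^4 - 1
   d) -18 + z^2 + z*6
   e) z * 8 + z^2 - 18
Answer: a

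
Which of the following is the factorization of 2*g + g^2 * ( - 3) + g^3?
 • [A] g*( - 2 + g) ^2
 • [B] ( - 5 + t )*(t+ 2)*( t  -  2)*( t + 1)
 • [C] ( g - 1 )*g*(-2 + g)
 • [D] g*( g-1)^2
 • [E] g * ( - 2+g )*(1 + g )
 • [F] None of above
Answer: C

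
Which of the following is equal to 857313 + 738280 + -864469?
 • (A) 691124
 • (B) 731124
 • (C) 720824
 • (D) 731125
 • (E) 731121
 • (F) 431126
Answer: B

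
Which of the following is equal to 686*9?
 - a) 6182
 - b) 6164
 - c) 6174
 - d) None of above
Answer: c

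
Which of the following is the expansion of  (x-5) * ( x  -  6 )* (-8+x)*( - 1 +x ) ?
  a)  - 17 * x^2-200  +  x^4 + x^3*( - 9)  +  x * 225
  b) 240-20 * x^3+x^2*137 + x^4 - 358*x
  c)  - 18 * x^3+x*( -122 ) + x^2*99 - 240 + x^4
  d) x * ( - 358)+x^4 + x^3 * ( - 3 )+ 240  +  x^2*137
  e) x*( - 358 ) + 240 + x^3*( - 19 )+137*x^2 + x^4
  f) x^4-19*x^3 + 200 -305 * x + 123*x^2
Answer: b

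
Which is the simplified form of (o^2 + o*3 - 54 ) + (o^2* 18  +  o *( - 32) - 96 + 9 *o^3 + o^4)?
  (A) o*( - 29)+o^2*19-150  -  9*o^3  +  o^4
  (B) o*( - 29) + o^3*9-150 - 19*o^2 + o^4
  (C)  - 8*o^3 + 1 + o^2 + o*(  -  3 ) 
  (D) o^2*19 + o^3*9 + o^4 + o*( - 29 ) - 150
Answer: D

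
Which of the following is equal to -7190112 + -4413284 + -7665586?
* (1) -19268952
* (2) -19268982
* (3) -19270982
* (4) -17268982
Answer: 2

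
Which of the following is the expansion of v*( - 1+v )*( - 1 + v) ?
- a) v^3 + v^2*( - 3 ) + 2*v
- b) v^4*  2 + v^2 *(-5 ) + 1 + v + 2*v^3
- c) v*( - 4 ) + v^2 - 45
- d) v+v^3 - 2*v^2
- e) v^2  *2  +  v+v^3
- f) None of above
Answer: d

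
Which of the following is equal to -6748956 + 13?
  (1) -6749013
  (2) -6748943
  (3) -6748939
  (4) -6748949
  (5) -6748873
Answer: 2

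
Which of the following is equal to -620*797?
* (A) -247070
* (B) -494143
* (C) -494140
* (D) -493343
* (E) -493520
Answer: C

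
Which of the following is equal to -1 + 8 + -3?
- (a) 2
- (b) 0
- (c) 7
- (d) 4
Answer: d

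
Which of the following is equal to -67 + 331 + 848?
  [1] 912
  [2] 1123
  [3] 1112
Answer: 3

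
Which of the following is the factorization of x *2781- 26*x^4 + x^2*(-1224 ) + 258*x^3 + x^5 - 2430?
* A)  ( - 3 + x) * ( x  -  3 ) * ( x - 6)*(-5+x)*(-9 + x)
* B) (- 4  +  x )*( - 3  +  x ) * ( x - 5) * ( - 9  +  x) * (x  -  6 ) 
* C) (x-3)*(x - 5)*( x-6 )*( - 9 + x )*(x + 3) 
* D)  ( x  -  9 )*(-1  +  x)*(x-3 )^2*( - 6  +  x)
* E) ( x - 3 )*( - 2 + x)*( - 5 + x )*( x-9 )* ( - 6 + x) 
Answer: A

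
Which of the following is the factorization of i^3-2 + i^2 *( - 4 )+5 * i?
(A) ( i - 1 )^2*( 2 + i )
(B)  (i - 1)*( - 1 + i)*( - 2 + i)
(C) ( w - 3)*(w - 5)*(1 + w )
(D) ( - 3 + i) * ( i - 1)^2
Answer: B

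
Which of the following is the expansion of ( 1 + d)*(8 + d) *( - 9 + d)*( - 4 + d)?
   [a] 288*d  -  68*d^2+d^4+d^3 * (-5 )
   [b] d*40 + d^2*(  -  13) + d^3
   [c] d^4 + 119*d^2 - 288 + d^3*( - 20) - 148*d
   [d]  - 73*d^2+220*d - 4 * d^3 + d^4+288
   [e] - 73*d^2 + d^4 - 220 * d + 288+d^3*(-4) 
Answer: d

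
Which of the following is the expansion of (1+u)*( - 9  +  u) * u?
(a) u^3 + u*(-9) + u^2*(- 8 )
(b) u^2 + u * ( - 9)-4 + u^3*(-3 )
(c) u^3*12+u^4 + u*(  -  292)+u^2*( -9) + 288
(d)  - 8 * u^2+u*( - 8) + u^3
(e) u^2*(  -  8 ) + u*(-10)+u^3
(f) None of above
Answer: a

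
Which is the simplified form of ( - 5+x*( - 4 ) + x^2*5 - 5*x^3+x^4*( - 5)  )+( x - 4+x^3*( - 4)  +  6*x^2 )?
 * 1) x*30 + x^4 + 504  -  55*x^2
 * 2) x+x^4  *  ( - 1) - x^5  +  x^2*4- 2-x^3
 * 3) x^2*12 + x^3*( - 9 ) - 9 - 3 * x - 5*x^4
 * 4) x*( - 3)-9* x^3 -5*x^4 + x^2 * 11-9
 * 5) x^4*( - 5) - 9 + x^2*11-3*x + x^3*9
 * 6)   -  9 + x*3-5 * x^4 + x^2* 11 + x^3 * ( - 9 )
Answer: 4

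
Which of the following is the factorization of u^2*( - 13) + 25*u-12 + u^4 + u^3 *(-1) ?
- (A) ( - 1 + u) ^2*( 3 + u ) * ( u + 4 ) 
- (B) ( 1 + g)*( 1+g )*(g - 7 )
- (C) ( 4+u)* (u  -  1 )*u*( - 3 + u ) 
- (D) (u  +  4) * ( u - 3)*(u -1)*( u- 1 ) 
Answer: D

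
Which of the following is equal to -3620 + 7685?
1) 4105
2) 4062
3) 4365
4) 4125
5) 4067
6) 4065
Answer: 6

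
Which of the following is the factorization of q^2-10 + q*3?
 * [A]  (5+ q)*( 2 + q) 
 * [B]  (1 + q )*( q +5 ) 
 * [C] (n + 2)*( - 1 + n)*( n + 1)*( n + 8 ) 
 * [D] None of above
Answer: D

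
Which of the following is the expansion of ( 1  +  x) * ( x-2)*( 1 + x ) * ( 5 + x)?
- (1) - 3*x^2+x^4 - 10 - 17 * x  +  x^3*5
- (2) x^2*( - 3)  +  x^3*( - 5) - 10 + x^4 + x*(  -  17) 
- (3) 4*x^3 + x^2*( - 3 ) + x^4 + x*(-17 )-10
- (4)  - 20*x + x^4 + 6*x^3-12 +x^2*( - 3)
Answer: 1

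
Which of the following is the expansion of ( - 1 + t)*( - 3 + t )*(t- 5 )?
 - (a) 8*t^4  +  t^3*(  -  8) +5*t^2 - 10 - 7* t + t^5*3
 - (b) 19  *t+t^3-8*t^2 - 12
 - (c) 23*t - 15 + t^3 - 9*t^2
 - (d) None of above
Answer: c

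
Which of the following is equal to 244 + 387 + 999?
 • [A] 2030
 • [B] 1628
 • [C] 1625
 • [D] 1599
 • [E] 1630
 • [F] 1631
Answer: E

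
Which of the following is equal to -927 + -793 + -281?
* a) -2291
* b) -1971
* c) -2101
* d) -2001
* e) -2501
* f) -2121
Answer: d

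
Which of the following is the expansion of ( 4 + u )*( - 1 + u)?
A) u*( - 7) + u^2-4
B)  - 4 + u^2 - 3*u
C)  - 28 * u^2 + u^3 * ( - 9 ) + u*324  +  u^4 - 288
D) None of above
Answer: D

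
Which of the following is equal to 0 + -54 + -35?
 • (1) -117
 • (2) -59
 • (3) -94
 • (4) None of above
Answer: 4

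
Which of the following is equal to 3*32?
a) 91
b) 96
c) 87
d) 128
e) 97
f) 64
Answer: b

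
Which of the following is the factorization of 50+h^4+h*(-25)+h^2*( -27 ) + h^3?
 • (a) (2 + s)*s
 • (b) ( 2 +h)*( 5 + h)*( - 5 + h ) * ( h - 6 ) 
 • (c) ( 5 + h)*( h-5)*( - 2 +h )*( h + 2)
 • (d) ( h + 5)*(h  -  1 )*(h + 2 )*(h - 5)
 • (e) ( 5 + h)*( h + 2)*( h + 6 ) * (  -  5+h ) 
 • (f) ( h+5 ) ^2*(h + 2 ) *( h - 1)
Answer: d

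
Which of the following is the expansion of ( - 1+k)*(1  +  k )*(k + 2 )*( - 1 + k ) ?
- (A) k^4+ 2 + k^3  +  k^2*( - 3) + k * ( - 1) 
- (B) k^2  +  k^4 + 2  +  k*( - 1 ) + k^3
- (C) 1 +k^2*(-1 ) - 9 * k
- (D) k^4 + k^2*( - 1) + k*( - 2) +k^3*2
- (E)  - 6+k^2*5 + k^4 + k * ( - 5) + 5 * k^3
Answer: A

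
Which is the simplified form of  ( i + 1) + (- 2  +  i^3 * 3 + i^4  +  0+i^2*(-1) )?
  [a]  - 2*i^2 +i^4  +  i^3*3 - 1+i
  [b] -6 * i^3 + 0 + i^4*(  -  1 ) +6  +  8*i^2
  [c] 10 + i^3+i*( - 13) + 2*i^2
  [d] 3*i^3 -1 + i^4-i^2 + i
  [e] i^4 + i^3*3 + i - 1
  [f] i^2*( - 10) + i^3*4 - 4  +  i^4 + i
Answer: d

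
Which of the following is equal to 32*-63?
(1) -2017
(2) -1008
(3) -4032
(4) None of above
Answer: 4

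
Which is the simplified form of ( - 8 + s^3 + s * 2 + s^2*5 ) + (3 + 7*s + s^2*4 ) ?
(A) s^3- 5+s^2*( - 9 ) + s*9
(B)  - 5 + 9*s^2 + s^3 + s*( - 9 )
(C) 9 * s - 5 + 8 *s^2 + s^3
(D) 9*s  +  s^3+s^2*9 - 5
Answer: D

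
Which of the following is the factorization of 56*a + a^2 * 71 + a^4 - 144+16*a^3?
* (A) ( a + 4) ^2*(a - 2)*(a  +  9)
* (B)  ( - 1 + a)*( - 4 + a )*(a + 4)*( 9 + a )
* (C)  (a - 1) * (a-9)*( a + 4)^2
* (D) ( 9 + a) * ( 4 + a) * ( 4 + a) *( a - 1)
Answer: D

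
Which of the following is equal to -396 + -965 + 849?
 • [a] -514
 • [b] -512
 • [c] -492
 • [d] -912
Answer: b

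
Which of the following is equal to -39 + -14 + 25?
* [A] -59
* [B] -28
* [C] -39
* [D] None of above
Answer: B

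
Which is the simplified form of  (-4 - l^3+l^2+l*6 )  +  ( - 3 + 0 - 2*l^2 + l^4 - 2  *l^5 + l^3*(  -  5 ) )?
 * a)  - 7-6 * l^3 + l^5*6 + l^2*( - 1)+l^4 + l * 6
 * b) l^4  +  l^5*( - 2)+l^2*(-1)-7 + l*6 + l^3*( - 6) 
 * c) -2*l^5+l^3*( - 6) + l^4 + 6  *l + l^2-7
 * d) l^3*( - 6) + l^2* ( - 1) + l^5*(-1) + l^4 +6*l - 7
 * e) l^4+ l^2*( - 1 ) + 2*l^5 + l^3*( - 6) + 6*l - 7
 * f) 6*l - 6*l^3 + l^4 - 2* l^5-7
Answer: b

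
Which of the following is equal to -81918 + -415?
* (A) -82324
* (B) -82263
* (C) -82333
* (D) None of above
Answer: C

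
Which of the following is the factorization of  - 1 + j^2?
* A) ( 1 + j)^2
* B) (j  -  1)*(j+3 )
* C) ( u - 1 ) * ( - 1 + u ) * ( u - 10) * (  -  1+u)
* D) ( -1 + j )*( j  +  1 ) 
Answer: D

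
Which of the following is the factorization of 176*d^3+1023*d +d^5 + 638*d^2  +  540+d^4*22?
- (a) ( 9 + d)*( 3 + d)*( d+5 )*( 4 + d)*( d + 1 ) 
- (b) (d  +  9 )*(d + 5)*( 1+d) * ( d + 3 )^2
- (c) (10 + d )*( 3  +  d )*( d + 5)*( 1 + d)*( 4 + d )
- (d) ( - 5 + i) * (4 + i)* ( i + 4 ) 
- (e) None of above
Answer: a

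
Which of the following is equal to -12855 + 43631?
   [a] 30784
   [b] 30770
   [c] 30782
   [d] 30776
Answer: d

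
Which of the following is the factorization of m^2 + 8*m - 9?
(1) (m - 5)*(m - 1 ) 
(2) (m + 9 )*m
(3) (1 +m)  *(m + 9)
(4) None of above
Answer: 4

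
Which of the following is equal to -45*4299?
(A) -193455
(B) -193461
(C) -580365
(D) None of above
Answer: A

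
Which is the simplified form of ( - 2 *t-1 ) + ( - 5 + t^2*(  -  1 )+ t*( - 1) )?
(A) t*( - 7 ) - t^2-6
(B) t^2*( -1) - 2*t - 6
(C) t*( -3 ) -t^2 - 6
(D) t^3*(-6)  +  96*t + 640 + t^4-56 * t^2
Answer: C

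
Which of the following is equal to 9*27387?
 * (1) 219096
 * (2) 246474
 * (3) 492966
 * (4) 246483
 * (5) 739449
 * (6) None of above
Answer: 4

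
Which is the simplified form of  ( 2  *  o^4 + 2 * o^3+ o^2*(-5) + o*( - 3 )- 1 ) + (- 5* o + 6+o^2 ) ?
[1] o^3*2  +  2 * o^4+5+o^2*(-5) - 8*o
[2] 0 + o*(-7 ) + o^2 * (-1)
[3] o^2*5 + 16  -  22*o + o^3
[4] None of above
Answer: 4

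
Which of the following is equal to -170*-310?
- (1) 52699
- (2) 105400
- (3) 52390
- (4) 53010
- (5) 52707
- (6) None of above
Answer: 6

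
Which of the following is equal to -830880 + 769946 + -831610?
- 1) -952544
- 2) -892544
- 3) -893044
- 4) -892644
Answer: 2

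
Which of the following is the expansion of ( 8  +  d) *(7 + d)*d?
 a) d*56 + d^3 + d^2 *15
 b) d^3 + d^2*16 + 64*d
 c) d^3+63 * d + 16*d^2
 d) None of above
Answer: a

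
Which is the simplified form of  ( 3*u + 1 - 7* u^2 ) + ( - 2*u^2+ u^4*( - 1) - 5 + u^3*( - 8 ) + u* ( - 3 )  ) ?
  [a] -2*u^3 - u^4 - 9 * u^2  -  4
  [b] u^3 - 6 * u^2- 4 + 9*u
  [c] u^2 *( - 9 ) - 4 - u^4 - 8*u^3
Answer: c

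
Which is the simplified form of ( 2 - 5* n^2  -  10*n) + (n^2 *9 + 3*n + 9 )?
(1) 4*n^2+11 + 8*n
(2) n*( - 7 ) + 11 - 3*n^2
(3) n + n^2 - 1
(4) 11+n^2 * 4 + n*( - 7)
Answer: 4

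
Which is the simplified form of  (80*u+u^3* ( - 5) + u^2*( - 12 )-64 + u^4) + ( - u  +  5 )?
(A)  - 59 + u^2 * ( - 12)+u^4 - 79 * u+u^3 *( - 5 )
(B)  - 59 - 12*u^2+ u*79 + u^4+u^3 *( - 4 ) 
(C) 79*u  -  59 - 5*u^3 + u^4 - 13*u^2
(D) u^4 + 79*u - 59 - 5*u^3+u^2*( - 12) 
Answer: D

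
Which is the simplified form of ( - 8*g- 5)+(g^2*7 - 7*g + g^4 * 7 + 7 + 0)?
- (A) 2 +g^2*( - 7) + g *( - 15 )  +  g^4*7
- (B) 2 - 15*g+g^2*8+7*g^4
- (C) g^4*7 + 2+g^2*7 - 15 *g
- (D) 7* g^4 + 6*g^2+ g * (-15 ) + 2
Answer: C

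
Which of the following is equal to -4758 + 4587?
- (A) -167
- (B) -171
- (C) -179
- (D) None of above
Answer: B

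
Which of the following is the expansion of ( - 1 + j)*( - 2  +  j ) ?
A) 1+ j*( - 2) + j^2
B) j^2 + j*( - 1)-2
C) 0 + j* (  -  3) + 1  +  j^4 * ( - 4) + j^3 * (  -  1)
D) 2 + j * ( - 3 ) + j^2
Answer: D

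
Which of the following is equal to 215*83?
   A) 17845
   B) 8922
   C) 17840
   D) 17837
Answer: A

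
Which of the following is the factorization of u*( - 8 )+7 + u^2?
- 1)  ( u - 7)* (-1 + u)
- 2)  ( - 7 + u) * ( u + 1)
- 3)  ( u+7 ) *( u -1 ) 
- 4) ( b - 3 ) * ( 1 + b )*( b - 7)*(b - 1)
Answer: 1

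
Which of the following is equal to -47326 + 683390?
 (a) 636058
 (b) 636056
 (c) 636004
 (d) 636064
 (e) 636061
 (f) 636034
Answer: d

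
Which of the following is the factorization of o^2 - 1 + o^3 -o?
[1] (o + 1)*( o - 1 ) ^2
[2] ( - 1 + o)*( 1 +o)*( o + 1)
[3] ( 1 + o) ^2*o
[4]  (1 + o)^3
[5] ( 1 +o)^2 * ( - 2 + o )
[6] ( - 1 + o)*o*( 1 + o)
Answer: 2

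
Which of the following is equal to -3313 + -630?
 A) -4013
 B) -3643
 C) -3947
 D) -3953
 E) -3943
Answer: E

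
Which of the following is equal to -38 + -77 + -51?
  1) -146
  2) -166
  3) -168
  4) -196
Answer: 2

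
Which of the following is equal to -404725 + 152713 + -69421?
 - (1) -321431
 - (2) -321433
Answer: 2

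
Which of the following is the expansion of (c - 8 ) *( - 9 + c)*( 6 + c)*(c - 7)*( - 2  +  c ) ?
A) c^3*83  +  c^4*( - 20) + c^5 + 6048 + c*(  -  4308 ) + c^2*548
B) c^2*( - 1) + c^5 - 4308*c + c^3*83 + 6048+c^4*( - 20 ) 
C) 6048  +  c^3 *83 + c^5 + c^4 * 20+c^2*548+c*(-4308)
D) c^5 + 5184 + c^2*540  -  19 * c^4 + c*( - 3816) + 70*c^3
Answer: A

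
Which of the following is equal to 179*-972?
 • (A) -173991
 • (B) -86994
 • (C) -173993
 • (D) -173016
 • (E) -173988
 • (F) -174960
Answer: E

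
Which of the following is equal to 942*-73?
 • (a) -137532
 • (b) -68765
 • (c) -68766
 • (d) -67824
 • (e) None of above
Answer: c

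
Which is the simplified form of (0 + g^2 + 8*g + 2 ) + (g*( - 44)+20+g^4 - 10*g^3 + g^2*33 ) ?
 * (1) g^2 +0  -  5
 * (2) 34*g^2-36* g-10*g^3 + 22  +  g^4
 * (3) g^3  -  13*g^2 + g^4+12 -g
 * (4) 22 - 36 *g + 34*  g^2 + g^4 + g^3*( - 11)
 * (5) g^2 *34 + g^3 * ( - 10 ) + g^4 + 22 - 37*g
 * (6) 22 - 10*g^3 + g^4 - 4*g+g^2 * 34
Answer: 2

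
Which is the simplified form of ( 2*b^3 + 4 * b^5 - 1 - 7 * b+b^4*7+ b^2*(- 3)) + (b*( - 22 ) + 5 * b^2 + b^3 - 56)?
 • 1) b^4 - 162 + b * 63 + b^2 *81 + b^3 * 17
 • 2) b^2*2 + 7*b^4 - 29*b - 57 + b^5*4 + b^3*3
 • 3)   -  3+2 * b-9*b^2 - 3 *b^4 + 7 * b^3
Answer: 2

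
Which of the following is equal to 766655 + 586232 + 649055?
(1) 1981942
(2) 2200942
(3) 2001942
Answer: 3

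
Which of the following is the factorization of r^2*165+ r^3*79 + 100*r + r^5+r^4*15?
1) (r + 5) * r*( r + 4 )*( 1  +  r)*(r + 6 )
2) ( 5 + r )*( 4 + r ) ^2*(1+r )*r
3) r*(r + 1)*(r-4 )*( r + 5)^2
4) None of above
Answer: 4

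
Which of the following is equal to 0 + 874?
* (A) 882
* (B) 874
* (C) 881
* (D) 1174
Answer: B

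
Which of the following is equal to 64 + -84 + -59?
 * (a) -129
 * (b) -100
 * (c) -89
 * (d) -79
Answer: d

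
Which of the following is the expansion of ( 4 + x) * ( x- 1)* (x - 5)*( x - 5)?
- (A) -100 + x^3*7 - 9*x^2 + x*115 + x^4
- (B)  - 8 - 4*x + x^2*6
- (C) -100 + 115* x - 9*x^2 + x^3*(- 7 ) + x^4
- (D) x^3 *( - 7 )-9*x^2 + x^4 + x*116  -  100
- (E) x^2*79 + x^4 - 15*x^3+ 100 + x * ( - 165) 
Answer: C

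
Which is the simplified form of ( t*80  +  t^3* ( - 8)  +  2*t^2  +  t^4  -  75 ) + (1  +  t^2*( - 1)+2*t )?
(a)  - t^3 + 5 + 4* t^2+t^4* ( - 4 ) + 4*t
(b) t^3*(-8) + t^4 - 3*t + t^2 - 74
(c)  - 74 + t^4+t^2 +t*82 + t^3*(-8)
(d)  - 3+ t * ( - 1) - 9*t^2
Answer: c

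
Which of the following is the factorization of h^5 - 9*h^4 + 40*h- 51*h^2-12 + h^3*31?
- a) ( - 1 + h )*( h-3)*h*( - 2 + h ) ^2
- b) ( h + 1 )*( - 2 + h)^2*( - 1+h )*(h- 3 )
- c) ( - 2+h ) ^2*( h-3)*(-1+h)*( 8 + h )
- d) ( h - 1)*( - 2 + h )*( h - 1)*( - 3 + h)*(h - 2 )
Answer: d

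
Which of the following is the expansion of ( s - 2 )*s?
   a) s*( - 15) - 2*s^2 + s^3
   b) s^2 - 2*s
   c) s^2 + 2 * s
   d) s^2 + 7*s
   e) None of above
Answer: b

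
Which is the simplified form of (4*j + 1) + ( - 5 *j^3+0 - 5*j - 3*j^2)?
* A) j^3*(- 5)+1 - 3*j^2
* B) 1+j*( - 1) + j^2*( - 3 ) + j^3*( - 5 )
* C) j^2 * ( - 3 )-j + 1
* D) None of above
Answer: B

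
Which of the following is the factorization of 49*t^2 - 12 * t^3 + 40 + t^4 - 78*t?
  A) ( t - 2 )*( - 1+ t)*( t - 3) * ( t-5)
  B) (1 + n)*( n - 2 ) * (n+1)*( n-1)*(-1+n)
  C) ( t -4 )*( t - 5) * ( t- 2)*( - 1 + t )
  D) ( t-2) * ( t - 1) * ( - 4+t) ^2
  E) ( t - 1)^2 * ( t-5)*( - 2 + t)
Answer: C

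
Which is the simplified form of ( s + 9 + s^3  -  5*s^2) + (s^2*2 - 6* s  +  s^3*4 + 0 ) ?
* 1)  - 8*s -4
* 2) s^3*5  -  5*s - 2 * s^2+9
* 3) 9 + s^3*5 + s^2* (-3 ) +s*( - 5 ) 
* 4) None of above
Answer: 3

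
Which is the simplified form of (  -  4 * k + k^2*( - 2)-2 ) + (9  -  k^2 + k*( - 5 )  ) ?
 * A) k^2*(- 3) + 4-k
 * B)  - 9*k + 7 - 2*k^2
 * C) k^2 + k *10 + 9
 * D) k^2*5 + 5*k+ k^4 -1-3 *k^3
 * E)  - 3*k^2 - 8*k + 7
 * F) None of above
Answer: F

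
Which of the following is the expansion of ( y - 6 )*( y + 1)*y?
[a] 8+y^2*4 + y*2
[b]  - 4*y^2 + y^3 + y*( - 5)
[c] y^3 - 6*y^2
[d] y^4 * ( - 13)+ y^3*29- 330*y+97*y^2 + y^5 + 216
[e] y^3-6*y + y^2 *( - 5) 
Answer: e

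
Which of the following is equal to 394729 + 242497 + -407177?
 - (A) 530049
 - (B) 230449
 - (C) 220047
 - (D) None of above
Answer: D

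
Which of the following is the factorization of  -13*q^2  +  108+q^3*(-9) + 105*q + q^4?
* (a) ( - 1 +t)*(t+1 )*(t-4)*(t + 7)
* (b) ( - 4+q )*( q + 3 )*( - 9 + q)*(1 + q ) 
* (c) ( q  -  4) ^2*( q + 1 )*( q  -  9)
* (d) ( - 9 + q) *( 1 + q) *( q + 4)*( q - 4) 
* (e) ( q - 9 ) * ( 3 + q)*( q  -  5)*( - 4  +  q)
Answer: b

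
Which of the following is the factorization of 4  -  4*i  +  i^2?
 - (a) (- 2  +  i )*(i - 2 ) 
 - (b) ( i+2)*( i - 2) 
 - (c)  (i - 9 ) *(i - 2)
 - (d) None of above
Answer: a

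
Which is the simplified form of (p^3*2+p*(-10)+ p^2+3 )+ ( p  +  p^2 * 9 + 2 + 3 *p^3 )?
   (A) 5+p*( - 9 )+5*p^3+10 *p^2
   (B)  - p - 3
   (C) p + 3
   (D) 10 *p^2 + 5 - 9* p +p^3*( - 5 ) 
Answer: A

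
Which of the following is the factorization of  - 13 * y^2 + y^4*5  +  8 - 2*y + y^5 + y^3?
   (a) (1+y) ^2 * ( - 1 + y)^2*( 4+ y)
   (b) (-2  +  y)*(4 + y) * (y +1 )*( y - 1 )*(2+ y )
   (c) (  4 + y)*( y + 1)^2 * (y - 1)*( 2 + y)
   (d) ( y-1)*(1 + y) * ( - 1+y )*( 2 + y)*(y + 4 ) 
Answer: d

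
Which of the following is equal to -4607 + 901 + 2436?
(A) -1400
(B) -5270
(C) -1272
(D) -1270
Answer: D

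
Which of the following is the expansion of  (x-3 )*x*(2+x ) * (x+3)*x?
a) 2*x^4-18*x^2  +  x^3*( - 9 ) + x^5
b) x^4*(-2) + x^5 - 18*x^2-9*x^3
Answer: a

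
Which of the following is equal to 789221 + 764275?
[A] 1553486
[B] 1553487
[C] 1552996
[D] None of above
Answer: D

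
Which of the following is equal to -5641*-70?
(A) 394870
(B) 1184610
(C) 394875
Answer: A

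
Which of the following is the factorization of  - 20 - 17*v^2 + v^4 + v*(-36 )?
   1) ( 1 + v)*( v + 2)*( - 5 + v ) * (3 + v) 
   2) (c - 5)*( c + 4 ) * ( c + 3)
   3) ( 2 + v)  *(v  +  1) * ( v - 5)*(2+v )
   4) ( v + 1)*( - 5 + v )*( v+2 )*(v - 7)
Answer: 3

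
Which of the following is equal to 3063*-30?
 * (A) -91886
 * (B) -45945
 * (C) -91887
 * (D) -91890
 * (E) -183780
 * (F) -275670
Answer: D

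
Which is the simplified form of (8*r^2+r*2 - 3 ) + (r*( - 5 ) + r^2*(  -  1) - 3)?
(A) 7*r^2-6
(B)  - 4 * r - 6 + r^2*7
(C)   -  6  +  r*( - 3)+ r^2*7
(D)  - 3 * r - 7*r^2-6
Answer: C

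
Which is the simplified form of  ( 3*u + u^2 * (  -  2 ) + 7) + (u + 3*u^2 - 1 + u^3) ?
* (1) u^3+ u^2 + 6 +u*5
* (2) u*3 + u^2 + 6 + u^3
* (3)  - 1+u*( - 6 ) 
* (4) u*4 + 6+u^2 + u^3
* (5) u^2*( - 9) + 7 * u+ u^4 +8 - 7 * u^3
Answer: 4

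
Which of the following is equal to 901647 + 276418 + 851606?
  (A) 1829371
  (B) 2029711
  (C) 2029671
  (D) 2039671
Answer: C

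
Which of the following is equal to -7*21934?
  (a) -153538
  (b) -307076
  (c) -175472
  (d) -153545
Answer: a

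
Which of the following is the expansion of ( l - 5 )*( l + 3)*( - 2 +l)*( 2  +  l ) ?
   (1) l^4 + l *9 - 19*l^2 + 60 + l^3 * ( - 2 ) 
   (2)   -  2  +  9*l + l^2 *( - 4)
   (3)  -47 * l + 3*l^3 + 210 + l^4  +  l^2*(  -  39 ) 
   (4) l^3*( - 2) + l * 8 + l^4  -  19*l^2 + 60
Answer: 4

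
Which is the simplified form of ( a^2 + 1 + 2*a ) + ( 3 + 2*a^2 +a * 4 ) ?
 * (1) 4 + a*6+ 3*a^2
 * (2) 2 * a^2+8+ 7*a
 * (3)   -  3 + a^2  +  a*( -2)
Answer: 1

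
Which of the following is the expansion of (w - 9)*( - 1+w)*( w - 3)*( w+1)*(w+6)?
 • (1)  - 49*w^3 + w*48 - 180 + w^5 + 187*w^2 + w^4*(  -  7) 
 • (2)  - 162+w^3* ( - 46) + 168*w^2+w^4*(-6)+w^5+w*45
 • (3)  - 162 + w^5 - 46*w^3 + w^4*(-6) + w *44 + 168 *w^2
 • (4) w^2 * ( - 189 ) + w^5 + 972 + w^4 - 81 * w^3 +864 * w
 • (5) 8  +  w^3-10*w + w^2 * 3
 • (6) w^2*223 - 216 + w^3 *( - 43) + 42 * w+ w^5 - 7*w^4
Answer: 2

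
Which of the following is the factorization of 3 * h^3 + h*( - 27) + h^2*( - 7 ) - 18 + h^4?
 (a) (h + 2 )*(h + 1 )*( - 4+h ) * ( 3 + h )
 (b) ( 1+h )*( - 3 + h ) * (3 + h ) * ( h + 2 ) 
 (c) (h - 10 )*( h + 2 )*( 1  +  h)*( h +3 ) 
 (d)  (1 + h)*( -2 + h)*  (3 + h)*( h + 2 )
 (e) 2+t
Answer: b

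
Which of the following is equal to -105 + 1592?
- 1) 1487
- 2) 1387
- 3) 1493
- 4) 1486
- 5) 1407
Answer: 1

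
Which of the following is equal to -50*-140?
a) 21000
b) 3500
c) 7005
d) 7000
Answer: d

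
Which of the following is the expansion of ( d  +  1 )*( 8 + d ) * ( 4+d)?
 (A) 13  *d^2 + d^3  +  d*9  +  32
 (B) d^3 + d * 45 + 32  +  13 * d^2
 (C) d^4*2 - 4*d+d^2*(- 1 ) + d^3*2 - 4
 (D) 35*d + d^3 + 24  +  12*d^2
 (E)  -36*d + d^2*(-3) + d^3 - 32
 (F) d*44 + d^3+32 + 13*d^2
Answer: F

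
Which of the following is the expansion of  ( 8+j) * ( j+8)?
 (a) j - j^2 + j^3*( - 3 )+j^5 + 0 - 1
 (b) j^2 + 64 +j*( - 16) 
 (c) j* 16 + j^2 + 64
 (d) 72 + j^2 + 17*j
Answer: c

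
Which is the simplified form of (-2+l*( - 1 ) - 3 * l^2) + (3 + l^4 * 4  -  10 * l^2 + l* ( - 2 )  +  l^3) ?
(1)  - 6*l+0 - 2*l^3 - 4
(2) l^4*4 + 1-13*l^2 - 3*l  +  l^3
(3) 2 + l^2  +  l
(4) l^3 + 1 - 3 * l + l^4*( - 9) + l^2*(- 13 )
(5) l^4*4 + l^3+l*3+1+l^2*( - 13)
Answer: 2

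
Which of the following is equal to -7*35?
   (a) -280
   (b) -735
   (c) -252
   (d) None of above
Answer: d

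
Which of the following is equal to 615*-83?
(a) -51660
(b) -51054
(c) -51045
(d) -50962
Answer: c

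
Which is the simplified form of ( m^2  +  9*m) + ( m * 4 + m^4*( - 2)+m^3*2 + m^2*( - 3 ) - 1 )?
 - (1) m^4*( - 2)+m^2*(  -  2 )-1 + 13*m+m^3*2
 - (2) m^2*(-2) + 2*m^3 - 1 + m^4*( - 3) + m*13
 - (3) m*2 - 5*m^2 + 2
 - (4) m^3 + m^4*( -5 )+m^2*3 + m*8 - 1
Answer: 1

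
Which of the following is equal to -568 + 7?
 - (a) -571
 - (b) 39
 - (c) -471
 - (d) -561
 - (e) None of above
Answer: d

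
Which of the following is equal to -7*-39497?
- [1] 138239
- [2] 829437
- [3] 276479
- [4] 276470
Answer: 3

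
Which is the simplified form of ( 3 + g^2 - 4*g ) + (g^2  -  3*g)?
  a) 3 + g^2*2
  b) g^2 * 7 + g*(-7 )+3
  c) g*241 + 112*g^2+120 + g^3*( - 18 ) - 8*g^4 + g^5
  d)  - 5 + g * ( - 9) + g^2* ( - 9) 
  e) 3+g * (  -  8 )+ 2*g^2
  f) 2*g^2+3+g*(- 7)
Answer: f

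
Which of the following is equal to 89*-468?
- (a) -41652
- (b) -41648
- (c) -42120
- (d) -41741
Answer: a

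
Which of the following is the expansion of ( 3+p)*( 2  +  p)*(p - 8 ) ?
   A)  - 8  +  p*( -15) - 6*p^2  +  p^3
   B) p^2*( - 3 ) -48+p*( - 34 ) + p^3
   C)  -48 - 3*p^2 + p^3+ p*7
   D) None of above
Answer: B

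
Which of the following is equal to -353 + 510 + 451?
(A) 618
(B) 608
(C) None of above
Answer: B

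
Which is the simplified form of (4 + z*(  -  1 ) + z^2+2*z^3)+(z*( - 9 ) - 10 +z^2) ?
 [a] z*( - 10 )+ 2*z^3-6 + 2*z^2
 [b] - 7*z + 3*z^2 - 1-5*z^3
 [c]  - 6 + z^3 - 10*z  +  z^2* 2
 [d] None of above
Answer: a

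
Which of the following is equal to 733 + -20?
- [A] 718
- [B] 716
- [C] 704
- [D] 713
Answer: D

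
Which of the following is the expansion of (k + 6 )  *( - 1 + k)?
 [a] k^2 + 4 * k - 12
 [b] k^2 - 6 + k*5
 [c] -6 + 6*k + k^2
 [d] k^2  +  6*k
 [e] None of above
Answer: b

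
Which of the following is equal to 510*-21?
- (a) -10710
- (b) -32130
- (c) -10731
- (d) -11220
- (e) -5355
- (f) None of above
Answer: a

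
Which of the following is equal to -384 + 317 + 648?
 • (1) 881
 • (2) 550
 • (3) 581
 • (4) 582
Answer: 3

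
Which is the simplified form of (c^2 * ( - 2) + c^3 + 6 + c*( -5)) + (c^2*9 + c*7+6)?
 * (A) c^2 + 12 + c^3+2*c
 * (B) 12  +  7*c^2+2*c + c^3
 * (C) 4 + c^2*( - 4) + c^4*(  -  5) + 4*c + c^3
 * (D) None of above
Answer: B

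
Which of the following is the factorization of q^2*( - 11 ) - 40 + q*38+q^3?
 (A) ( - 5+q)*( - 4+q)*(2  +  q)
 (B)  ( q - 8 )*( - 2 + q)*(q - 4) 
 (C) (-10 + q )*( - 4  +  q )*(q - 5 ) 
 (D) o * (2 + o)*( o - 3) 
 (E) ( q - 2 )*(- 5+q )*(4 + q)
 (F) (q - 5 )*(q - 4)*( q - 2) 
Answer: F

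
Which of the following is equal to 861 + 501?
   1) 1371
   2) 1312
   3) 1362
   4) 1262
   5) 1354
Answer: 3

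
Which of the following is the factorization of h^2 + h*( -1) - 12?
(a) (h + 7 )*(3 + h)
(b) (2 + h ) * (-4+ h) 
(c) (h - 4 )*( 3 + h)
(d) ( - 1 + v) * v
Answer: c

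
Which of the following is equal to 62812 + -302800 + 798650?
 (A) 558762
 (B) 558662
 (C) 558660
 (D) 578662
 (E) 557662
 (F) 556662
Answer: B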